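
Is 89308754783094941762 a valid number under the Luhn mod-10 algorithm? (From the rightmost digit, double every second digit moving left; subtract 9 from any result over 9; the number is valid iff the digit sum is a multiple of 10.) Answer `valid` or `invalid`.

valid

From the right, keep odd positions and double even positions (subtract 9 from any doubled value over 9):
  doubled (positions 2,4,...): 3 2 9 9 6 5 1 7 6 7 → sum 55
  kept (positions 1,3,...): 2 7 4 4 0 8 4 7 0 9 → sum 45
Total = 100.
100 mod 10 = 0, so the number is valid.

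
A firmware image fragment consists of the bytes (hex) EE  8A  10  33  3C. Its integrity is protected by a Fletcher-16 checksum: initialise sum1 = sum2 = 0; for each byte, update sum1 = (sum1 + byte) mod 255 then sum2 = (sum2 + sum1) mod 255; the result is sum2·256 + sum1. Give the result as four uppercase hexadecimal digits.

Running sums (mod 255):
  after byte 0 (EE): sum1=238, sum2=238
  after byte 1 (8A): sum1=121, sum2=104
  after byte 2 (10): sum1=137, sum2=241
  after byte 3 (33): sum1=188, sum2=174
  after byte 4 (3C): sum1=248, sum2=167
Checksum = sum2·256 + sum1 = 167·256 + 248 = 43000 = 0xA7F8.

A7F8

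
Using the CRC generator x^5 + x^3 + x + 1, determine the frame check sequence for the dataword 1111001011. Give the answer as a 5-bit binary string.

Append 5 zeros: 111100101100000. Divide by 101011 (XOR where the leading bit is 1):
  pos 0: 111100 XOR 101011 = 010111
  pos 1: 101111 XOR 101011 = 000100
  pos 4: 100011 XOR 101011 = 001000
  pos 6: 100000 XOR 101011 = 001011
  pos 8: 101100 XOR 101011 = 000111
Remainder (last 5 bits) = 01110. This is the CRC / FCS.

01110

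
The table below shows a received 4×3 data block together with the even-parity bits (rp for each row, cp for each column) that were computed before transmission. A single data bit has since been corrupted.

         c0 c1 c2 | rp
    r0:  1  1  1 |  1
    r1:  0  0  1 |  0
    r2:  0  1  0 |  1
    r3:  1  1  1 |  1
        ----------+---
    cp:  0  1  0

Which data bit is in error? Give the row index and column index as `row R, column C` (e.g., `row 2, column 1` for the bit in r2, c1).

row 1, column 2

Recompute each row's even parity and compare to rp:
  r0: data parity 1, sent rp 1 → ok
  r1: data parity 1, sent rp 0 → mismatch
  r2: data parity 1, sent rp 1 → ok
  r3: data parity 1, sent rp 1 → ok
Recompute each column's even parity and compare to cp:
  c0: data parity 0, sent cp 0 → ok
  c1: data parity 1, sent cp 1 → ok
  c2: data parity 1, sent cp 0 → mismatch
Exactly one row (r1) and one column (c2) fail → the flipped bit is at their intersection.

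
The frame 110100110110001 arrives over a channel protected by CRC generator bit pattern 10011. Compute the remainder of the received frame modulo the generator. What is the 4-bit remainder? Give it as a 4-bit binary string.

Modulo-2 division of 110100110110001 by 10011:
  pos 0: 11010 XOR 10011 = 01001
  pos 1: 10010 XOR 10011 = 00001
  pos 5: 11101 XOR 10011 = 01110
  pos 6: 11101 XOR 10011 = 01110
  pos 7: 11100 XOR 10011 = 01111
  pos 8: 11110 XOR 10011 = 01101
  pos 9: 11010 XOR 10011 = 01001
  pos 10: 10011 XOR 10011 = 00000
Remainder = 0000 (zero — the frame passes the CRC check).

0000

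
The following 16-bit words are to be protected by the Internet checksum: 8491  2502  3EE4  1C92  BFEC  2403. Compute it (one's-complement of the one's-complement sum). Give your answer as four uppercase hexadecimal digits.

One's-complement addition (fold any carry out of bit 15 back into bit 0):
  0x8491 + 0x2502 = 0x0A993
  0xA993 + 0x3EE4 = 0x0E877
  0xE877 + 0x1C92 = 0x10509 → wrap carry → 0x050A
  0x050A + 0xBFEC = 0x0C4F6
  0xC4F6 + 0x2403 = 0x0E8F9
One's-complement sum = 0xE8F9.
Checksum = ~0xE8F9 & 0xFFFF = 0x1706.

1706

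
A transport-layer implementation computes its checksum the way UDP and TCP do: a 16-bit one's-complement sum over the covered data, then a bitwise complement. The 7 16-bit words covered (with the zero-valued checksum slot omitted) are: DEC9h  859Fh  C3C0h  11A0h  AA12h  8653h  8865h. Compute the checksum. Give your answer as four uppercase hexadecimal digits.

One's-complement addition (fold any carry out of bit 15 back into bit 0):
  0xDEC9 + 0x859F = 0x16468 → wrap carry → 0x6469
  0x6469 + 0xC3C0 = 0x12829 → wrap carry → 0x282A
  0x282A + 0x11A0 = 0x039CA
  0x39CA + 0xAA12 = 0x0E3DC
  0xE3DC + 0x8653 = 0x16A2F → wrap carry → 0x6A30
  0x6A30 + 0x8865 = 0x0F295
One's-complement sum = 0xF295.
Checksum = ~0xF295 & 0xFFFF = 0x0D6A.

0D6A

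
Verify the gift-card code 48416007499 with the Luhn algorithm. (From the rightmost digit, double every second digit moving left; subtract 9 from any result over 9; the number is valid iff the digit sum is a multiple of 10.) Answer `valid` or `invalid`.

valid

From the right, keep odd positions and double even positions (subtract 9 from any doubled value over 9):
  doubled (positions 2,4,...): 9 5 0 2 7 → sum 23
  kept (positions 1,3,...): 9 4 0 6 4 4 → sum 27
Total = 50.
50 mod 10 = 0, so the number is valid.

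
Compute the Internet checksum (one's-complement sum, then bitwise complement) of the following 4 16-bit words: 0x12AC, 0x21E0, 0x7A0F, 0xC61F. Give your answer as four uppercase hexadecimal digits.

8B44

One's-complement addition (fold any carry out of bit 15 back into bit 0):
  0x12AC + 0x21E0 = 0x0348C
  0x348C + 0x7A0F = 0x0AE9B
  0xAE9B + 0xC61F = 0x174BA → wrap carry → 0x74BB
One's-complement sum = 0x74BB.
Checksum = ~0x74BB & 0xFFFF = 0x8B44.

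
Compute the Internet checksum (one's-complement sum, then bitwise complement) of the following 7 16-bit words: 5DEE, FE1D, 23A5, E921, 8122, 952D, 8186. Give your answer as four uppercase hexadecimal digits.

One's-complement addition (fold any carry out of bit 15 back into bit 0):
  0x5DEE + 0xFE1D = 0x15C0B → wrap carry → 0x5C0C
  0x5C0C + 0x23A5 = 0x07FB1
  0x7FB1 + 0xE921 = 0x168D2 → wrap carry → 0x68D3
  0x68D3 + 0x8122 = 0x0E9F5
  0xE9F5 + 0x952D = 0x17F22 → wrap carry → 0x7F23
  0x7F23 + 0x8186 = 0x100A9 → wrap carry → 0x00AA
One's-complement sum = 0x00AA.
Checksum = ~0x00AA & 0xFFFF = 0xFF55.

FF55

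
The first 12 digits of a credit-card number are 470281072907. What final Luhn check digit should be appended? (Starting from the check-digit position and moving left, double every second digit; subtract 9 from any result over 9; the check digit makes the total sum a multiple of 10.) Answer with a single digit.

6

Partial digits right→left: 7 0 9 2 7 0 1 8 2 0 7 4
Double every second digit counting from the check-digit position (so the 1st, 3rd, 5th, ... of the partial from the right).
  doubled (with −9 where >9): 5 9 5 2 4 5 → sum 30
  kept as-is: 0 2 0 8 0 4 → sum 14
Total = 30 + 14 = 44.
Check digit = (10 − (44 mod 10)) mod 10 = 6.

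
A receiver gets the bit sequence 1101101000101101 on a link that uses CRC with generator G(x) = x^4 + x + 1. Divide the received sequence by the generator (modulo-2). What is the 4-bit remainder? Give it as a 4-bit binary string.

Modulo-2 division of 1101101000101101 by 10011:
  pos 0: 11011 XOR 10011 = 01000
  pos 1: 10000 XOR 10011 = 00011
  pos 4: 11100 XOR 10011 = 01111
  pos 5: 11110 XOR 10011 = 01101
  pos 6: 11011 XOR 10011 = 01000
  pos 7: 10000 XOR 10011 = 00011
  pos 10: 11110 XOR 10011 = 01101
  pos 11: 11011 XOR 10011 = 01000
Remainder = 1000 (nonzero — an error is detected).

1000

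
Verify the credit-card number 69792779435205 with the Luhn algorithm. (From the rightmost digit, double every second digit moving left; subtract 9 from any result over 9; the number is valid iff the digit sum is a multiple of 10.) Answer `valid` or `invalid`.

valid

From the right, keep odd positions and double even positions (subtract 9 from any doubled value over 9):
  doubled (positions 2,4,...): 0 1 8 5 4 5 3 → sum 26
  kept (positions 1,3,...): 5 2 3 9 7 9 9 → sum 44
Total = 70.
70 mod 10 = 0, so the number is valid.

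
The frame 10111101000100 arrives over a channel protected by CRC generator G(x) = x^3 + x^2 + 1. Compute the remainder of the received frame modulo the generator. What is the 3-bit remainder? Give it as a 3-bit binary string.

000

Modulo-2 division of 10111101000100 by 1101:
  pos 0: 1011 XOR 1101 = 0110
  pos 1: 1101 XOR 1101 = 0000
  pos 5: 1010 XOR 1101 = 0111
  pos 6: 1110 XOR 1101 = 0011
  pos 8: 1101 XOR 1101 = 0000
Remainder = 000 (zero — the frame passes the CRC check).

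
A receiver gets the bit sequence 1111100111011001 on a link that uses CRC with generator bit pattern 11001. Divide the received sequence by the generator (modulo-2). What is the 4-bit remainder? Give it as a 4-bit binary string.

0011

Modulo-2 division of 1111100111011001 by 11001:
  pos 0: 11111 XOR 11001 = 00110
  pos 2: 11000 XOR 11001 = 00001
  pos 6: 11110 XOR 11001 = 00111
  pos 8: 11111 XOR 11001 = 00110
  pos 10: 11000 XOR 11001 = 00001
Remainder = 0011 (nonzero — an error is detected).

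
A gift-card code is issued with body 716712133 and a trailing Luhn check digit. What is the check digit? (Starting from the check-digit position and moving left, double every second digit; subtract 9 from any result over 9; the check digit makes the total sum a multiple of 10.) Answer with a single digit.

Partial digits right→left: 3 3 1 2 1 7 6 1 7
Double every second digit counting from the check-digit position (so the 1st, 3rd, 5th, ... of the partial from the right).
  doubled (with −9 where >9): 6 2 2 3 5 → sum 18
  kept as-is: 3 2 7 1 → sum 13
Total = 18 + 13 = 31.
Check digit = (10 − (31 mod 10)) mod 10 = 9.

9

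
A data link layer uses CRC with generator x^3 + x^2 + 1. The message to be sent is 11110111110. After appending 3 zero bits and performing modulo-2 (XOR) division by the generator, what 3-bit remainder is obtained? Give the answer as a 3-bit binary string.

Append 3 zeros: 11110111110000. Divide by 1101 (XOR where the leading bit is 1):
  pos 0: 1111 XOR 1101 = 0010
  pos 2: 1001 XOR 1101 = 0100
  pos 3: 1001 XOR 1101 = 0100
  pos 4: 1001 XOR 1101 = 0100
  pos 5: 1001 XOR 1101 = 0100
  pos 6: 1001 XOR 1101 = 0100
  pos 7: 1000 XOR 1101 = 0101
  pos 8: 1010 XOR 1101 = 0111
  pos 9: 1110 XOR 1101 = 0011
Remainder (last 3 bits) = 110. This is the CRC / FCS.

110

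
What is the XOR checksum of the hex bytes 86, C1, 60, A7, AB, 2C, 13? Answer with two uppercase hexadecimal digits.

14

XOR the bytes together:
  start with 0x86
  0x86 ⊕ 0xC1 = 0x47
  0x47 ⊕ 0x60 = 0x27
  0x27 ⊕ 0xA7 = 0x80
  0x80 ⊕ 0xAB = 0x2B
  0x2B ⊕ 0x2C = 0x07
  0x07 ⊕ 0x13 = 0x14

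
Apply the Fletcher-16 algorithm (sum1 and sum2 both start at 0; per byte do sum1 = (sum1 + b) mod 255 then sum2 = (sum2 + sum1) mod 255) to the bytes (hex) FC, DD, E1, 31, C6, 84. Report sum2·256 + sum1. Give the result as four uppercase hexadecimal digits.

Running sums (mod 255):
  after byte 0 (FC): sum1=252, sum2=252
  after byte 1 (DD): sum1=218, sum2=215
  after byte 2 (E1): sum1=188, sum2=148
  after byte 3 (31): sum1=237, sum2=130
  after byte 4 (C6): sum1=180, sum2=55
  after byte 5 (84): sum1=57, sum2=112
Checksum = sum2·256 + sum1 = 112·256 + 57 = 28729 = 0x7039.

7039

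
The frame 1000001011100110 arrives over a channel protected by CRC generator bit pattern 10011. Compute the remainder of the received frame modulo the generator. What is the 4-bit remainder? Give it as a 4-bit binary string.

Modulo-2 division of 1000001011100110 by 10011:
  pos 0: 10000 XOR 10011 = 00011
  pos 3: 11010 XOR 10011 = 01001
  pos 4: 10011 XOR 10011 = 00000
  pos 9: 11001 XOR 10011 = 01010
  pos 10: 10101 XOR 10011 = 00110
Remainder = 1100 (nonzero — an error is detected).

1100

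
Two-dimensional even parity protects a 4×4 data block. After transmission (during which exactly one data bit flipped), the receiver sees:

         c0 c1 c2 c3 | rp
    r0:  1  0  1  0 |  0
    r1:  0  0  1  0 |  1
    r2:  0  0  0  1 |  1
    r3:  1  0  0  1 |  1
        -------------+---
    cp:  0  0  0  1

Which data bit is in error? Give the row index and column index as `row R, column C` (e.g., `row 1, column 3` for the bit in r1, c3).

Recompute each row's even parity and compare to rp:
  r0: data parity 0, sent rp 0 → ok
  r1: data parity 1, sent rp 1 → ok
  r2: data parity 1, sent rp 1 → ok
  r3: data parity 0, sent rp 1 → mismatch
Recompute each column's even parity and compare to cp:
  c0: data parity 0, sent cp 0 → ok
  c1: data parity 0, sent cp 0 → ok
  c2: data parity 0, sent cp 0 → ok
  c3: data parity 0, sent cp 1 → mismatch
Exactly one row (r3) and one column (c3) fail → the flipped bit is at their intersection.

row 3, column 3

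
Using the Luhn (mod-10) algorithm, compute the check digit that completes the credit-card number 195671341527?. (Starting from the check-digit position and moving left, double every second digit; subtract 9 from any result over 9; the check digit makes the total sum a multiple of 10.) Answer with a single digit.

Partial digits right→left: 7 2 5 1 4 3 1 7 6 5 9 1
Double every second digit counting from the check-digit position (so the 1st, 3rd, 5th, ... of the partial from the right).
  doubled (with −9 where >9): 5 1 8 2 3 9 → sum 28
  kept as-is: 2 1 3 7 5 1 → sum 19
Total = 28 + 19 = 47.
Check digit = (10 − (47 mod 10)) mod 10 = 3.

3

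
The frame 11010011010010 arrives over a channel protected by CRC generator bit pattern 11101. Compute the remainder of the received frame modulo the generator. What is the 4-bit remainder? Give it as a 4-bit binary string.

0001

Modulo-2 division of 11010011010010 by 11101:
  pos 0: 11010 XOR 11101 = 00111
  pos 2: 11101 XOR 11101 = 00000
  pos 7: 10100 XOR 11101 = 01001
  pos 8: 10011 XOR 11101 = 01110
  pos 9: 11100 XOR 11101 = 00001
Remainder = 0001 (nonzero — an error is detected).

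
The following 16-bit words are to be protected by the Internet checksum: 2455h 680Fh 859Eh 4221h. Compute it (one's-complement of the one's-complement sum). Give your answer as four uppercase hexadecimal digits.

One's-complement addition (fold any carry out of bit 15 back into bit 0):
  0x2455 + 0x680F = 0x08C64
  0x8C64 + 0x859E = 0x11202 → wrap carry → 0x1203
  0x1203 + 0x4221 = 0x05424
One's-complement sum = 0x5424.
Checksum = ~0x5424 & 0xFFFF = 0xABDB.

ABDB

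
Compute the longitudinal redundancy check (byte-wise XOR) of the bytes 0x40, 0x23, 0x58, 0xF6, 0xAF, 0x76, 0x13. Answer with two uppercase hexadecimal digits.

07

XOR the bytes together:
  start with 0x40
  0x40 ⊕ 0x23 = 0x63
  0x63 ⊕ 0x58 = 0x3B
  0x3B ⊕ 0xF6 = 0xCD
  0xCD ⊕ 0xAF = 0x62
  0x62 ⊕ 0x76 = 0x14
  0x14 ⊕ 0x13 = 0x07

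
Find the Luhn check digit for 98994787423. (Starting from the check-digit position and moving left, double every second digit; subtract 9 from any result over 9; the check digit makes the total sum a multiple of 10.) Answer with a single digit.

Partial digits right→left: 3 2 4 7 8 7 4 9 9 8 9
Double every second digit counting from the check-digit position (so the 1st, 3rd, 5th, ... of the partial from the right).
  doubled (with −9 where >9): 6 8 7 8 9 9 → sum 47
  kept as-is: 2 7 7 9 8 → sum 33
Total = 47 + 33 = 80.
Check digit = (10 − (80 mod 10)) mod 10 = 0.

0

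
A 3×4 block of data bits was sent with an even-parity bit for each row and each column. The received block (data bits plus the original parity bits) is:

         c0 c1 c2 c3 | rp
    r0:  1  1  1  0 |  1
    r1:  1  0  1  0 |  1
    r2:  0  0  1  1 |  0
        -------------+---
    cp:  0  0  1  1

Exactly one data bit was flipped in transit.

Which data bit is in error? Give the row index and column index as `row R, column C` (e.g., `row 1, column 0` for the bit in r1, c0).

row 1, column 1

Recompute each row's even parity and compare to rp:
  r0: data parity 1, sent rp 1 → ok
  r1: data parity 0, sent rp 1 → mismatch
  r2: data parity 0, sent rp 0 → ok
Recompute each column's even parity and compare to cp:
  c0: data parity 0, sent cp 0 → ok
  c1: data parity 1, sent cp 0 → mismatch
  c2: data parity 1, sent cp 1 → ok
  c3: data parity 1, sent cp 1 → ok
Exactly one row (r1) and one column (c1) fail → the flipped bit is at their intersection.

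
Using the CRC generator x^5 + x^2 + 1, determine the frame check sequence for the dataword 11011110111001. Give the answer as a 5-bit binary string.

00011

Append 5 zeros: 1101111011100100000. Divide by 100101 (XOR where the leading bit is 1):
  pos 0: 110111 XOR 100101 = 010010
  pos 1: 100101 XOR 100101 = 000000
  pos 8: 111001 XOR 100101 = 011100
  pos 9: 111000 XOR 100101 = 011101
  pos 10: 111010 XOR 100101 = 011111
  pos 11: 111110 XOR 100101 = 011011
  pos 12: 110110 XOR 100101 = 010011
  pos 13: 100110 XOR 100101 = 000011
Remainder (last 5 bits) = 00011. This is the CRC / FCS.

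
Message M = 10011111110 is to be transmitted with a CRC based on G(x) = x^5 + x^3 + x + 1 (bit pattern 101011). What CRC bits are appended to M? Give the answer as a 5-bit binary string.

00110

Append 5 zeros: 1001111111000000. Divide by 101011 (XOR where the leading bit is 1):
  pos 0: 100111 XOR 101011 = 001100
  pos 2: 110011 XOR 101011 = 011000
  pos 3: 110001 XOR 101011 = 011010
  pos 4: 110101 XOR 101011 = 011110
  pos 5: 111100 XOR 101011 = 010111
  pos 6: 101110 XOR 101011 = 000101
  pos 9: 101000 XOR 101011 = 000011
Remainder (last 5 bits) = 00110. This is the CRC / FCS.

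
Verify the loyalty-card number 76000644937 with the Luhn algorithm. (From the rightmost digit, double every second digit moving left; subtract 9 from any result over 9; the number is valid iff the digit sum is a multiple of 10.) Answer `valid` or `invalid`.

invalid

From the right, keep odd positions and double even positions (subtract 9 from any doubled value over 9):
  doubled (positions 2,4,...): 6 8 3 0 3 → sum 20
  kept (positions 1,3,...): 7 9 4 0 0 7 → sum 27
Total = 47.
47 mod 10 = 7, so the number is invalid.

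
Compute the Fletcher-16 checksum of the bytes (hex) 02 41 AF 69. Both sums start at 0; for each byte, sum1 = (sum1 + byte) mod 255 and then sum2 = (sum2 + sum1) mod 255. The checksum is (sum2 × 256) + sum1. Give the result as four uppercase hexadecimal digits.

945C

Running sums (mod 255):
  after byte 0 (02): sum1=2, sum2=2
  after byte 1 (41): sum1=67, sum2=69
  after byte 2 (AF): sum1=242, sum2=56
  after byte 3 (69): sum1=92, sum2=148
Checksum = sum2·256 + sum1 = 148·256 + 92 = 37980 = 0x945C.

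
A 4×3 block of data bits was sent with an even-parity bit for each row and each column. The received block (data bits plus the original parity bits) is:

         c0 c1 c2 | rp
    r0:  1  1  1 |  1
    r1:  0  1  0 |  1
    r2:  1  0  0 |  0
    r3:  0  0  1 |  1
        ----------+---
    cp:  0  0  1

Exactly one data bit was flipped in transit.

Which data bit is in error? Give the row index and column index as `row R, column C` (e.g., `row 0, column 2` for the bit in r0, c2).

row 2, column 2

Recompute each row's even parity and compare to rp:
  r0: data parity 1, sent rp 1 → ok
  r1: data parity 1, sent rp 1 → ok
  r2: data parity 1, sent rp 0 → mismatch
  r3: data parity 1, sent rp 1 → ok
Recompute each column's even parity and compare to cp:
  c0: data parity 0, sent cp 0 → ok
  c1: data parity 0, sent cp 0 → ok
  c2: data parity 0, sent cp 1 → mismatch
Exactly one row (r2) and one column (c2) fail → the flipped bit is at their intersection.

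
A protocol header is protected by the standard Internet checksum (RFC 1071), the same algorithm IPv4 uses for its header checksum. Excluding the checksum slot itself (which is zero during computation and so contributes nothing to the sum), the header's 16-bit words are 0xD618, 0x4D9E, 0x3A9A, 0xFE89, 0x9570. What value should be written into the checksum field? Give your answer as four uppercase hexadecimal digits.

0DB4

One's-complement addition (fold any carry out of bit 15 back into bit 0):
  0xD618 + 0x4D9E = 0x123B6 → wrap carry → 0x23B7
  0x23B7 + 0x3A9A = 0x05E51
  0x5E51 + 0xFE89 = 0x15CDA → wrap carry → 0x5CDB
  0x5CDB + 0x9570 = 0x0F24B
One's-complement sum = 0xF24B.
Checksum = ~0xF24B & 0xFFFF = 0x0DB4.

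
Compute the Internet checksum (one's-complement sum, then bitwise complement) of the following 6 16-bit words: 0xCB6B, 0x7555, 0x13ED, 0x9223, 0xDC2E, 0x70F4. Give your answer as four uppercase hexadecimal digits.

One's-complement addition (fold any carry out of bit 15 back into bit 0):
  0xCB6B + 0x7555 = 0x140C0 → wrap carry → 0x40C1
  0x40C1 + 0x13ED = 0x054AE
  0x54AE + 0x9223 = 0x0E6D1
  0xE6D1 + 0xDC2E = 0x1C2FF → wrap carry → 0xC300
  0xC300 + 0x70F4 = 0x133F4 → wrap carry → 0x33F5
One's-complement sum = 0x33F5.
Checksum = ~0x33F5 & 0xFFFF = 0xCC0A.

CC0A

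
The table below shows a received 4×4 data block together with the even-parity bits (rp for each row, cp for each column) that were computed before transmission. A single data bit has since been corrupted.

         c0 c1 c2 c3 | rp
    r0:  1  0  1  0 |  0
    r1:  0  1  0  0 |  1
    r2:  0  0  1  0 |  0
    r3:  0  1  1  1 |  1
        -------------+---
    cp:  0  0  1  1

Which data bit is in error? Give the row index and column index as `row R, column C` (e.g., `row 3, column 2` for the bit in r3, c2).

row 2, column 0

Recompute each row's even parity and compare to rp:
  r0: data parity 0, sent rp 0 → ok
  r1: data parity 1, sent rp 1 → ok
  r2: data parity 1, sent rp 0 → mismatch
  r3: data parity 1, sent rp 1 → ok
Recompute each column's even parity and compare to cp:
  c0: data parity 1, sent cp 0 → mismatch
  c1: data parity 0, sent cp 0 → ok
  c2: data parity 1, sent cp 1 → ok
  c3: data parity 1, sent cp 1 → ok
Exactly one row (r2) and one column (c0) fail → the flipped bit is at their intersection.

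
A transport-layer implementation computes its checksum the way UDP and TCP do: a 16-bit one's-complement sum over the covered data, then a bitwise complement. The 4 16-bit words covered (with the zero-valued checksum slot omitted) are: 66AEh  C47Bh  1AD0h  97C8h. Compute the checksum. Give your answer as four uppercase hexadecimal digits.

223D

One's-complement addition (fold any carry out of bit 15 back into bit 0):
  0x66AE + 0xC47B = 0x12B29 → wrap carry → 0x2B2A
  0x2B2A + 0x1AD0 = 0x045FA
  0x45FA + 0x97C8 = 0x0DDC2
One's-complement sum = 0xDDC2.
Checksum = ~0xDDC2 & 0xFFFF = 0x223D.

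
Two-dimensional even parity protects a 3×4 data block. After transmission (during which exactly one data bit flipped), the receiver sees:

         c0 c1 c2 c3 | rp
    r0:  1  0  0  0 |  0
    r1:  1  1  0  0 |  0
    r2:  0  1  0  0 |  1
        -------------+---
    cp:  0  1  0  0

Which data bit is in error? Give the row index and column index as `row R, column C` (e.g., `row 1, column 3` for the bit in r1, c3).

Recompute each row's even parity and compare to rp:
  r0: data parity 1, sent rp 0 → mismatch
  r1: data parity 0, sent rp 0 → ok
  r2: data parity 1, sent rp 1 → ok
Recompute each column's even parity and compare to cp:
  c0: data parity 0, sent cp 0 → ok
  c1: data parity 0, sent cp 1 → mismatch
  c2: data parity 0, sent cp 0 → ok
  c3: data parity 0, sent cp 0 → ok
Exactly one row (r0) and one column (c1) fail → the flipped bit is at their intersection.

row 0, column 1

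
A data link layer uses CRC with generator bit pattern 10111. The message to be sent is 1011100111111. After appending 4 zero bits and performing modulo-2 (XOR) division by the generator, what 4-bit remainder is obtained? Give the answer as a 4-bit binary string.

0101

Append 4 zeros: 10111001111110000. Divide by 10111 (XOR where the leading bit is 1):
  pos 0: 10111 XOR 10111 = 00000
  pos 7: 11111 XOR 10111 = 01000
  pos 8: 10001 XOR 10111 = 00110
  pos 10: 11000 XOR 10111 = 01111
  pos 11: 11110 XOR 10111 = 01001
  pos 12: 10010 XOR 10111 = 00101
Remainder (last 4 bits) = 0101. This is the CRC / FCS.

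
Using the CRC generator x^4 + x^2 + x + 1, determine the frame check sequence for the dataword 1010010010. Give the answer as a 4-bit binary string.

0000

Append 4 zeros: 10100100100000. Divide by 10111 (XOR where the leading bit is 1):
  pos 0: 10100 XOR 10111 = 00011
  pos 3: 11100 XOR 10111 = 01011
  pos 4: 10111 XOR 10111 = 00000
Remainder (last 4 bits) = 0000. This is the CRC / FCS.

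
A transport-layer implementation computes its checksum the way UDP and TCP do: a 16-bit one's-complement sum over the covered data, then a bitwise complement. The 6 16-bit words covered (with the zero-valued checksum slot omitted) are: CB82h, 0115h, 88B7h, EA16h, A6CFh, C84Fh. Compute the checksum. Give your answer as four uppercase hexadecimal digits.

One's-complement addition (fold any carry out of bit 15 back into bit 0):
  0xCB82 + 0x0115 = 0x0CC97
  0xCC97 + 0x88B7 = 0x1554E → wrap carry → 0x554F
  0x554F + 0xEA16 = 0x13F65 → wrap carry → 0x3F66
  0x3F66 + 0xA6CF = 0x0E635
  0xE635 + 0xC84F = 0x1AE84 → wrap carry → 0xAE85
One's-complement sum = 0xAE85.
Checksum = ~0xAE85 & 0xFFFF = 0x517A.

517A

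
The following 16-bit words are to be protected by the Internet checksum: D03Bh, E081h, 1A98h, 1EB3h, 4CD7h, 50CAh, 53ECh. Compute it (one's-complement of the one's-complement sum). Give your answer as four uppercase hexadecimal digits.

2469

One's-complement addition (fold any carry out of bit 15 back into bit 0):
  0xD03B + 0xE081 = 0x1B0BC → wrap carry → 0xB0BD
  0xB0BD + 0x1A98 = 0x0CB55
  0xCB55 + 0x1EB3 = 0x0EA08
  0xEA08 + 0x4CD7 = 0x136DF → wrap carry → 0x36E0
  0x36E0 + 0x50CA = 0x087AA
  0x87AA + 0x53EC = 0x0DB96
One's-complement sum = 0xDB96.
Checksum = ~0xDB96 & 0xFFFF = 0x2469.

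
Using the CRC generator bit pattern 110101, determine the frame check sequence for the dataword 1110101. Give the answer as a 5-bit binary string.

Append 5 zeros: 111010100000. Divide by 110101 (XOR where the leading bit is 1):
  pos 0: 111010 XOR 110101 = 001111
  pos 2: 111110 XOR 110101 = 001011
  pos 4: 101100 XOR 110101 = 011001
  pos 5: 110010 XOR 110101 = 000111
Remainder (last 5 bits) = 01110. This is the CRC / FCS.

01110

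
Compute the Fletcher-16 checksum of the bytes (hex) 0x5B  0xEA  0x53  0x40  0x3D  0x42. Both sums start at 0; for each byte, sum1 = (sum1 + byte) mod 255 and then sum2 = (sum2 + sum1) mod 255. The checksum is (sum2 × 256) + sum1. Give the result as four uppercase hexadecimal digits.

8559

Running sums (mod 255):
  after byte 0 (0x5B): sum1=91, sum2=91
  after byte 1 (0xEA): sum1=70, sum2=161
  after byte 2 (0x53): sum1=153, sum2=59
  after byte 3 (0x40): sum1=217, sum2=21
  after byte 4 (0x3D): sum1=23, sum2=44
  after byte 5 (0x42): sum1=89, sum2=133
Checksum = sum2·256 + sum1 = 133·256 + 89 = 34137 = 0x8559.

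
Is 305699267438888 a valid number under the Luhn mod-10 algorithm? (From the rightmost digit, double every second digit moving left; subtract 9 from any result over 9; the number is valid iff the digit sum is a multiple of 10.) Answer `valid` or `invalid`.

From the right, keep odd positions and double even positions (subtract 9 from any doubled value over 9):
  doubled (positions 2,4,...): 7 7 8 3 9 3 0 → sum 37
  kept (positions 1,3,...): 8 8 3 7 2 9 5 3 → sum 45
Total = 82.
82 mod 10 = 2, so the number is invalid.

invalid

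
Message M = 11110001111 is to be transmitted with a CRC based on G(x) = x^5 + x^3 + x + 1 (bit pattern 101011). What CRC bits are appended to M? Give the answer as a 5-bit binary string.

Append 5 zeros: 1111000111100000. Divide by 101011 (XOR where the leading bit is 1):
  pos 0: 111100 XOR 101011 = 010111
  pos 1: 101110 XOR 101011 = 000101
  pos 4: 101111 XOR 101011 = 000100
  pos 7: 100100 XOR 101011 = 001111
  pos 9: 111100 XOR 101011 = 010111
  pos 10: 101110 XOR 101011 = 000101
Remainder (last 5 bits) = 00101. This is the CRC / FCS.

00101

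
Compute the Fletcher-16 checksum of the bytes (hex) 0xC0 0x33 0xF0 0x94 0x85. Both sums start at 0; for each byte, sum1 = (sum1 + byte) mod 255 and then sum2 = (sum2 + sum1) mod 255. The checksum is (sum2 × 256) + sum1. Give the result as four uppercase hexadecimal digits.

12FE

Running sums (mod 255):
  after byte 0 (0xC0): sum1=192, sum2=192
  after byte 1 (0x33): sum1=243, sum2=180
  after byte 2 (0xF0): sum1=228, sum2=153
  after byte 3 (0x94): sum1=121, sum2=19
  after byte 4 (0x85): sum1=254, sum2=18
Checksum = sum2·256 + sum1 = 18·256 + 254 = 4862 = 0x12FE.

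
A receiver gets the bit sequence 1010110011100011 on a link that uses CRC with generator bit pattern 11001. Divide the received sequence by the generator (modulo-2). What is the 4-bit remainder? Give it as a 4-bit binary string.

0000

Modulo-2 division of 1010110011100011 by 11001:
  pos 0: 10101 XOR 11001 = 01100
  pos 1: 11001 XOR 11001 = 00000
  pos 8: 11100 XOR 11001 = 00101
  pos 10: 10101 XOR 11001 = 01100
  pos 11: 11001 XOR 11001 = 00000
Remainder = 0000 (zero — the frame passes the CRC check).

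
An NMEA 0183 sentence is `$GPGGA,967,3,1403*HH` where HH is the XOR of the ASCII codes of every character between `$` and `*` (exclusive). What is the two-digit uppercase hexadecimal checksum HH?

77

XOR the ASCII codes of the payload characters:
  'G' = 0x47 → acc = 0x47
  'P' = 0x50 → acc = 0x17
  'G' = 0x47 → acc = 0x50
  'G' = 0x47 → acc = 0x17
  'A' = 0x41 → acc = 0x56
  ',' = 0x2C → acc = 0x7A
  '9' = 0x39 → acc = 0x43
  '6' = 0x36 → acc = 0x75
  '7' = 0x37 → acc = 0x42
  ',' = 0x2C → acc = 0x6E
  '3' = 0x33 → acc = 0x5D
  ',' = 0x2C → acc = 0x71
  '1' = 0x31 → acc = 0x40
  '4' = 0x34 → acc = 0x74
  '0' = 0x30 → acc = 0x44
  '3' = 0x33 → acc = 0x77
Checksum = 0x77.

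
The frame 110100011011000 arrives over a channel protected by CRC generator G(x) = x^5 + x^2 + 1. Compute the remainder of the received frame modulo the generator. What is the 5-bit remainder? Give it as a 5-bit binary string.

00000

Modulo-2 division of 110100011011000 by 100101:
  pos 0: 110100 XOR 100101 = 010001
  pos 1: 100010 XOR 100101 = 000111
  pos 4: 111110 XOR 100101 = 011011
  pos 5: 110111 XOR 100101 = 010010
  pos 6: 100101 XOR 100101 = 000000
Remainder = 00000 (zero — the frame passes the CRC check).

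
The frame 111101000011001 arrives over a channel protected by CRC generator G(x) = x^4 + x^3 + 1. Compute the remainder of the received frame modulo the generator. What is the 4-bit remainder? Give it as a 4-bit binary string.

Modulo-2 division of 111101000011001 by 11001:
  pos 0: 11110 XOR 11001 = 00111
  pos 2: 11110 XOR 11001 = 00111
  pos 4: 11100 XOR 11001 = 00101
  pos 6: 10101 XOR 11001 = 01100
  pos 7: 11001 XOR 11001 = 00000
Remainder = 0001 (nonzero — an error is detected).

0001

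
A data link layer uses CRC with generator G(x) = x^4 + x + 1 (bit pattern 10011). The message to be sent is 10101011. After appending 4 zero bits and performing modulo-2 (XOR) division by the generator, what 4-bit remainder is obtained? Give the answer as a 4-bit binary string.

Append 4 zeros: 101010110000. Divide by 10011 (XOR where the leading bit is 1):
  pos 0: 10101 XOR 10011 = 00110
  pos 2: 11001 XOR 10011 = 01010
  pos 3: 10101 XOR 10011 = 00110
  pos 5: 11000 XOR 10011 = 01011
  pos 6: 10110 XOR 10011 = 00101
Remainder (last 4 bits) = 1010. This is the CRC / FCS.

1010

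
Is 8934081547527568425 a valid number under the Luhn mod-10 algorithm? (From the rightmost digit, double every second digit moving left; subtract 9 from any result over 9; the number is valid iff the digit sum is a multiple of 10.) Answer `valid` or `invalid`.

From the right, keep odd positions and double even positions (subtract 9 from any doubled value over 9):
  doubled (positions 2,4,...): 4 7 1 4 5 1 7 8 9 → sum 46
  kept (positions 1,3,...): 5 4 6 7 5 4 1 0 3 8 → sum 43
Total = 89.
89 mod 10 = 9, so the number is invalid.

invalid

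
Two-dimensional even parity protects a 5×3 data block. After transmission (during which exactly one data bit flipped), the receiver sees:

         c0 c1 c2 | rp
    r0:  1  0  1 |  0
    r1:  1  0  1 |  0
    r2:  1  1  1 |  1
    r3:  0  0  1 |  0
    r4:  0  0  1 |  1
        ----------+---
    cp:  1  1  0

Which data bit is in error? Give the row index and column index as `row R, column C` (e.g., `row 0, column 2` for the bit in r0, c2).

Recompute each row's even parity and compare to rp:
  r0: data parity 0, sent rp 0 → ok
  r1: data parity 0, sent rp 0 → ok
  r2: data parity 1, sent rp 1 → ok
  r3: data parity 1, sent rp 0 → mismatch
  r4: data parity 1, sent rp 1 → ok
Recompute each column's even parity and compare to cp:
  c0: data parity 1, sent cp 1 → ok
  c1: data parity 1, sent cp 1 → ok
  c2: data parity 1, sent cp 0 → mismatch
Exactly one row (r3) and one column (c2) fail → the flipped bit is at their intersection.

row 3, column 2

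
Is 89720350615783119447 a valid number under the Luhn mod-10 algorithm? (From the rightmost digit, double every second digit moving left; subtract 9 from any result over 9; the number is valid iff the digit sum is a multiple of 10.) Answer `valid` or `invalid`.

valid

From the right, keep odd positions and double even positions (subtract 9 from any doubled value over 9):
  doubled (positions 2,4,...): 8 9 2 7 1 3 1 0 5 7 → sum 43
  kept (positions 1,3,...): 7 4 1 3 7 1 0 3 2 9 → sum 37
Total = 80.
80 mod 10 = 0, so the number is valid.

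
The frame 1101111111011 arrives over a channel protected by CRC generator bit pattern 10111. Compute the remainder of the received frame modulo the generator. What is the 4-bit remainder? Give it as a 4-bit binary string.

Modulo-2 division of 1101111111011 by 10111:
  pos 0: 11011 XOR 10111 = 01100
  pos 1: 11001 XOR 10111 = 01110
  pos 2: 11101 XOR 10111 = 01010
  pos 3: 10101 XOR 10111 = 00010
  pos 6: 10110 XOR 10111 = 00001
Remainder = 0111 (nonzero — an error is detected).

0111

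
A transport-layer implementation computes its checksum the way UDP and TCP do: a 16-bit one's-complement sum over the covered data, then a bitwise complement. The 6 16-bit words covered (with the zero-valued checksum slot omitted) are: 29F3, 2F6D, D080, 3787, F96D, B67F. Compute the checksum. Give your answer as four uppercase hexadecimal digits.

EEA9

One's-complement addition (fold any carry out of bit 15 back into bit 0):
  0x29F3 + 0x2F6D = 0x05960
  0x5960 + 0xD080 = 0x129E0 → wrap carry → 0x29E1
  0x29E1 + 0x3787 = 0x06168
  0x6168 + 0xF96D = 0x15AD5 → wrap carry → 0x5AD6
  0x5AD6 + 0xB67F = 0x11155 → wrap carry → 0x1156
One's-complement sum = 0x1156.
Checksum = ~0x1156 & 0xFFFF = 0xEEA9.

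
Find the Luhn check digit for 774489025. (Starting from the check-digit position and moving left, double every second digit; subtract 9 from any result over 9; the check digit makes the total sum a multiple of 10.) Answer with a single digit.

7

Partial digits right→left: 5 2 0 9 8 4 4 7 7
Double every second digit counting from the check-digit position (so the 1st, 3rd, 5th, ... of the partial from the right).
  doubled (with −9 where >9): 1 0 7 8 5 → sum 21
  kept as-is: 2 9 4 7 → sum 22
Total = 21 + 22 = 43.
Check digit = (10 − (43 mod 10)) mod 10 = 7.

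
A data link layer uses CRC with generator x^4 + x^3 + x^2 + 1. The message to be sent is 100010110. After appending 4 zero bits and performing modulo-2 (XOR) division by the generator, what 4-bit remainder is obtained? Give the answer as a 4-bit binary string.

Append 4 zeros: 1000101100000. Divide by 11101 (XOR where the leading bit is 1):
  pos 0: 10001 XOR 11101 = 01100
  pos 1: 11000 XOR 11101 = 00101
  pos 3: 10111 XOR 11101 = 01010
  pos 4: 10100 XOR 11101 = 01001
  pos 5: 10010 XOR 11101 = 01111
  pos 6: 11110 XOR 11101 = 00011
Remainder (last 4 bits) = 1100. This is the CRC / FCS.

1100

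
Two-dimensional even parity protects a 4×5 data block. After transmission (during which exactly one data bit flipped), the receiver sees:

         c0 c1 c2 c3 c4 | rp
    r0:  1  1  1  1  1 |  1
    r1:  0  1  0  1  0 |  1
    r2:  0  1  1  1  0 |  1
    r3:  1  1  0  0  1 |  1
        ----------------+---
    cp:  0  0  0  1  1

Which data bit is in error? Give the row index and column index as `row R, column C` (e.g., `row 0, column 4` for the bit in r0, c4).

row 1, column 4

Recompute each row's even parity and compare to rp:
  r0: data parity 1, sent rp 1 → ok
  r1: data parity 0, sent rp 1 → mismatch
  r2: data parity 1, sent rp 1 → ok
  r3: data parity 1, sent rp 1 → ok
Recompute each column's even parity and compare to cp:
  c0: data parity 0, sent cp 0 → ok
  c1: data parity 0, sent cp 0 → ok
  c2: data parity 0, sent cp 0 → ok
  c3: data parity 1, sent cp 1 → ok
  c4: data parity 0, sent cp 1 → mismatch
Exactly one row (r1) and one column (c4) fail → the flipped bit is at their intersection.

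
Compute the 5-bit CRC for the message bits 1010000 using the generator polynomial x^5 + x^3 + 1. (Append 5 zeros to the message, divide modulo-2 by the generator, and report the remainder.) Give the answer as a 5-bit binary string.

Append 5 zeros: 101000000000. Divide by 101001 (XOR where the leading bit is 1):
  pos 0: 101000 XOR 101001 = 000001
  pos 5: 100000 XOR 101001 = 001001
Remainder (last 5 bits) = 10010. This is the CRC / FCS.

10010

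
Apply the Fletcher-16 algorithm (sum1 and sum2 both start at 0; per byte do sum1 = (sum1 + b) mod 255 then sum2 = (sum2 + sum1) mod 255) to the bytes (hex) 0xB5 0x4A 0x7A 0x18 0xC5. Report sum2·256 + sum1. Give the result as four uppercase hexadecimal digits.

Running sums (mod 255):
  after byte 0 (0xB5): sum1=181, sum2=181
  after byte 1 (0x4A): sum1=0, sum2=181
  after byte 2 (0x7A): sum1=122, sum2=48
  after byte 3 (0x18): sum1=146, sum2=194
  after byte 4 (0xC5): sum1=88, sum2=27
Checksum = sum2·256 + sum1 = 27·256 + 88 = 7000 = 0x1B58.

1B58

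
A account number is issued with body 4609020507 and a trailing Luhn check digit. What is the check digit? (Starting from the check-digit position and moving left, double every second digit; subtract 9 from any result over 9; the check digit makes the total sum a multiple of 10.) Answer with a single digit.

Partial digits right→left: 7 0 5 0 2 0 9 0 6 4
Double every second digit counting from the check-digit position (so the 1st, 3rd, 5th, ... of the partial from the right).
  doubled (with −9 where >9): 5 1 4 9 3 → sum 22
  kept as-is: 0 0 0 0 4 → sum 4
Total = 22 + 4 = 26.
Check digit = (10 − (26 mod 10)) mod 10 = 4.

4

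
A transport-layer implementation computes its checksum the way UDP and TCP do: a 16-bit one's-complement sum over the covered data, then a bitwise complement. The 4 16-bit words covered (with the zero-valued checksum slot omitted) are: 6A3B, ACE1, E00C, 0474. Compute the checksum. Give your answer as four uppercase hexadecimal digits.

0462

One's-complement addition (fold any carry out of bit 15 back into bit 0):
  0x6A3B + 0xACE1 = 0x1171C → wrap carry → 0x171D
  0x171D + 0xE00C = 0x0F729
  0xF729 + 0x0474 = 0x0FB9D
One's-complement sum = 0xFB9D.
Checksum = ~0xFB9D & 0xFFFF = 0x0462.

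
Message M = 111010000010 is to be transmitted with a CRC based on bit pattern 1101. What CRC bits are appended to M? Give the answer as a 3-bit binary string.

Append 3 zeros: 111010000010000. Divide by 1101 (XOR where the leading bit is 1):
  pos 0: 1110 XOR 1101 = 0011
  pos 2: 1110 XOR 1101 = 0011
  pos 4: 1100 XOR 1101 = 0001
  pos 7: 1001 XOR 1101 = 0100
  pos 8: 1000 XOR 1101 = 0101
  pos 9: 1010 XOR 1101 = 0111
  pos 10: 1110 XOR 1101 = 0011
Remainder (last 3 bits) = 110. This is the CRC / FCS.

110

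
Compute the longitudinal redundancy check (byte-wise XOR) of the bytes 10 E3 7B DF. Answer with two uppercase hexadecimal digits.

XOR the bytes together:
  start with 0x10
  0x10 ⊕ 0xE3 = 0xF3
  0xF3 ⊕ 0x7B = 0x88
  0x88 ⊕ 0xDF = 0x57

57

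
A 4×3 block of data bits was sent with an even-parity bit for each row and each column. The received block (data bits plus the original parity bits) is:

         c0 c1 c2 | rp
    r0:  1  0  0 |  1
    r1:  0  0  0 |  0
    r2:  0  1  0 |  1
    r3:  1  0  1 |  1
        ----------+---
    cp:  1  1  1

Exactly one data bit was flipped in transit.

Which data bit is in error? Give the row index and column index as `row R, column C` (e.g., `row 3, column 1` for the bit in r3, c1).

row 3, column 0

Recompute each row's even parity and compare to rp:
  r0: data parity 1, sent rp 1 → ok
  r1: data parity 0, sent rp 0 → ok
  r2: data parity 1, sent rp 1 → ok
  r3: data parity 0, sent rp 1 → mismatch
Recompute each column's even parity and compare to cp:
  c0: data parity 0, sent cp 1 → mismatch
  c1: data parity 1, sent cp 1 → ok
  c2: data parity 1, sent cp 1 → ok
Exactly one row (r3) and one column (c0) fail → the flipped bit is at their intersection.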